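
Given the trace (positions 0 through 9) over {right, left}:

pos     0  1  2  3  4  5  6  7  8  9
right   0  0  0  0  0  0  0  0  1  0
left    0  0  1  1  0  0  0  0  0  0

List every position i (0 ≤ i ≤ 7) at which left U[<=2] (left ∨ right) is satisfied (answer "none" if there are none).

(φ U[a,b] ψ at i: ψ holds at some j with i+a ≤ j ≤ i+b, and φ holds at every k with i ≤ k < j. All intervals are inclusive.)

Evaluate at each i in [0,7]:
  i=0: ✗ (lhs fails at k=0 before rhs at j=2)
  i=1: ✗ (lhs fails at k=1 before rhs at j=2)
  i=2: ✓ (rhs at j=2)
  i=3: ✓ (rhs at j=3)
  i=4: ✗ (no rhs in [4,6])
  i=5: ✗ (no rhs in [5,7])
  i=6: ✗ (lhs fails at k=6 before rhs at j=8)
  i=7: ✗ (lhs fails at k=7 before rhs at j=8)

2, 3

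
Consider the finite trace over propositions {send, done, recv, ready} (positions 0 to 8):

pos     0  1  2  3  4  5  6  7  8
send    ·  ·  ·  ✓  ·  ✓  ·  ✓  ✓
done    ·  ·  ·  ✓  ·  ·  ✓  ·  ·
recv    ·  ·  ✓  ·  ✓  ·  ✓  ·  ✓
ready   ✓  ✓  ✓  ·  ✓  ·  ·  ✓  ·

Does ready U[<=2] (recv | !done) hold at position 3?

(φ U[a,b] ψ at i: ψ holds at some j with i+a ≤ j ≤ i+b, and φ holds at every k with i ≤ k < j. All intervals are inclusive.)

Need some j in [3,5] with (recv | !done), and ready at every k in [3,j-1].
  j=3: (recv | !done) false.
  j=4: (recv | !done) holds, but ready fails at k=3 → not this j.
  j=5: (recv | !done) holds, but ready fails at k=3 → not this j.
No j in the window works → until fails.

Does not hold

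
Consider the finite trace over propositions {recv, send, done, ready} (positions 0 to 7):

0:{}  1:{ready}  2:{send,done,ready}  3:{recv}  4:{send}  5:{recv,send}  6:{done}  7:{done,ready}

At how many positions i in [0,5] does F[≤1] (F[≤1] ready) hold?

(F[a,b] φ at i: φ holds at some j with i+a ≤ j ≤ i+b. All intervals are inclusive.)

4

Evaluate at each i in [0,5]:
  i=0: ✓ (witness j=0)
  i=1: ✓ (witness j=1)
  i=2: ✓ (witness j=2)
  i=3: ✗ (none in [3,4])
  i=4: ✗ (none in [4,5])
  i=5: ✓ (witness j=6)
Positions where it holds: {0, 1, 2, 5} → 4.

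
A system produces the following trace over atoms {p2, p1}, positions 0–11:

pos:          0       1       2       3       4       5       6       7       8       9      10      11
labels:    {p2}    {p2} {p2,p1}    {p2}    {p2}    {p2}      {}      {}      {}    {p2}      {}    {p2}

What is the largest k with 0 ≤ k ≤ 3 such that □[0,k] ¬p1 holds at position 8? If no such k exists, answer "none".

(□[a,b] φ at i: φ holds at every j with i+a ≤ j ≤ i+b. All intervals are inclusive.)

¬p1 must hold from j=8 onward; find where it first fails.
  j=8: holds
  j=9: holds
  j=10: holds
  j=11: holds
Holds through j=11; largest k = 3.

3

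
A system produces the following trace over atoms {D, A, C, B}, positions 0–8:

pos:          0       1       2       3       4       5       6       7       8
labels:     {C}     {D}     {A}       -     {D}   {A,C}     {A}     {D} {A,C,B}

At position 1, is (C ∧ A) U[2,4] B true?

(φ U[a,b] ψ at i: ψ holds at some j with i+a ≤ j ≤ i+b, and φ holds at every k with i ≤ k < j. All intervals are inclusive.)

Need some j in [3,5] with B, and (C ∧ A) at every k in [1,j-1].
  j=3: B false.
  j=4: B false.
  j=5: B false.
No j in the window works → until fails.

Does not hold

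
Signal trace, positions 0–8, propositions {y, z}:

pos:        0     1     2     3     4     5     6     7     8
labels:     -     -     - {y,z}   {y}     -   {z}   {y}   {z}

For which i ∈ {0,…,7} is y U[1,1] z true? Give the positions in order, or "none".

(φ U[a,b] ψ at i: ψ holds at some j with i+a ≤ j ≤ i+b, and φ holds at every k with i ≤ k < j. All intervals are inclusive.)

Evaluate at each i in [0,7]:
  i=0: ✗ (no rhs in [1,1])
  i=1: ✗ (no rhs in [2,2])
  i=2: ✗ (lhs fails at k=2 before rhs at j=3)
  i=3: ✗ (no rhs in [4,4])
  i=4: ✗ (no rhs in [5,5])
  i=5: ✗ (lhs fails at k=5 before rhs at j=6)
  i=6: ✗ (no rhs in [7,7])
  i=7: ✓ (rhs at j=8; lhs holds on [7,7])

7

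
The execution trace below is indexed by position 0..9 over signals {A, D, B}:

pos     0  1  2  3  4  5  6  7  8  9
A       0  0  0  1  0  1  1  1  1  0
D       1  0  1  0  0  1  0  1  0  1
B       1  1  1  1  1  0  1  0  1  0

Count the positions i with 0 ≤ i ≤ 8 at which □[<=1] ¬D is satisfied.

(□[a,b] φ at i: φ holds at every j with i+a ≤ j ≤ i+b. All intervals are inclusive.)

1

Evaluate at each i in [0,8]:
  i=0: ✗ (fails at j=0)
  i=1: ✗ (fails at j=2)
  i=2: ✗ (fails at j=2)
  i=3: ✓ (all of [3,4])
  i=4: ✗ (fails at j=5)
  i=5: ✗ (fails at j=5)
  i=6: ✗ (fails at j=7)
  i=7: ✗ (fails at j=7)
  i=8: ✗ (fails at j=9)
Positions where it holds: {3} → 1.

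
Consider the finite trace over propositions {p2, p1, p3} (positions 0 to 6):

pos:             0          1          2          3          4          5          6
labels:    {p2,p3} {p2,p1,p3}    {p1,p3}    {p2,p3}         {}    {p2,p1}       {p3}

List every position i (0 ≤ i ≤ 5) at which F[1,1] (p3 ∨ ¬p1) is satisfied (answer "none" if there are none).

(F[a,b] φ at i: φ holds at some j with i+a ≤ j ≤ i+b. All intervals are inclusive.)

Evaluate at each i in [0,5]:
  i=0: ✓ (witness j=1)
  i=1: ✓ (witness j=2)
  i=2: ✓ (witness j=3)
  i=3: ✓ (witness j=4)
  i=4: ✗ (none in [5,5])
  i=5: ✓ (witness j=6)

0, 1, 2, 3, 5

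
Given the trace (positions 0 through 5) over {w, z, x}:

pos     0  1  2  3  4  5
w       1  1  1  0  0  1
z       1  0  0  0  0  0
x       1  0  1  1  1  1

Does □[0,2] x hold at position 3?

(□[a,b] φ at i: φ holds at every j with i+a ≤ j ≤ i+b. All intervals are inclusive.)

Yes

Check x at every j in [3,5]:
  j=3: true
  j=4: true
  j=5: true
All positions satisfy it → formula holds.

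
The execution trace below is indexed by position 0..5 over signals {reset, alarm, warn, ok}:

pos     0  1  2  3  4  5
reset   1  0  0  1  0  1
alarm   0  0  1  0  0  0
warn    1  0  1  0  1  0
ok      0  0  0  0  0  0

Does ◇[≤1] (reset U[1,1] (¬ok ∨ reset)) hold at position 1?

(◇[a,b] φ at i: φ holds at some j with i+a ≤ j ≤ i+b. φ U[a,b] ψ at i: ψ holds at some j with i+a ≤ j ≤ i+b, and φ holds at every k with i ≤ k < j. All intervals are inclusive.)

No

Check (reset U[1,1] (¬ok ∨ reset)) at each j in [1,2]:
  j=1: fails
  j=2: fails
No position in the window satisfies it → formula fails.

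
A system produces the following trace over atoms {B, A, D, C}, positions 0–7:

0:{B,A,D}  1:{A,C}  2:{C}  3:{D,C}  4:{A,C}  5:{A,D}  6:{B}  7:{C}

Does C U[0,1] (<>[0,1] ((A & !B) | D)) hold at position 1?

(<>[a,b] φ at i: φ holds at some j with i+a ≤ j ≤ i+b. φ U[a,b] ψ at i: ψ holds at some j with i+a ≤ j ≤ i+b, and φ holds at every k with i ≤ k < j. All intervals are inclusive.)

True

Need some j in [1,2] with <>[0,1] ((A & !B) | D), and C at every k in [1,j-1].
  j=1: <>[0,1] ((A & !B) | D) holds; no prefix to check → satisfied.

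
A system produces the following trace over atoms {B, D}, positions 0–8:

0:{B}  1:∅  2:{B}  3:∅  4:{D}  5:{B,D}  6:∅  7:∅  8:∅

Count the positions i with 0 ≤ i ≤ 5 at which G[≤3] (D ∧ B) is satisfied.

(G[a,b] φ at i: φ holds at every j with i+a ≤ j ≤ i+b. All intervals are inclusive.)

0

Evaluate at each i in [0,5]:
  i=0: ✗ (fails at j=0)
  i=1: ✗ (fails at j=1)
  i=2: ✗ (fails at j=2)
  i=3: ✗ (fails at j=3)
  i=4: ✗ (fails at j=4)
  i=5: ✗ (fails at j=6)
Positions where it holds: {} → 0.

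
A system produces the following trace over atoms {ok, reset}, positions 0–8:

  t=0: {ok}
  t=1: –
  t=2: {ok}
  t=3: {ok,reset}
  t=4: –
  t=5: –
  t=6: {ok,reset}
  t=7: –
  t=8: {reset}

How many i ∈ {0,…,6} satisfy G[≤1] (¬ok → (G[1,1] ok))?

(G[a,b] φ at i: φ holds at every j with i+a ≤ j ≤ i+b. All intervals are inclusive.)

Evaluate at each i in [0,6]:
  i=0: ✓ (all of [0,1])
  i=1: ✓ (all of [1,2])
  i=2: ✓ (all of [2,3])
  i=3: ✗ (fails at j=4)
  i=4: ✗ (fails at j=4)
  i=5: ✓ (all of [5,6])
  i=6: ✗ (fails at j=7)
Positions where it holds: {0, 1, 2, 5} → 4.

4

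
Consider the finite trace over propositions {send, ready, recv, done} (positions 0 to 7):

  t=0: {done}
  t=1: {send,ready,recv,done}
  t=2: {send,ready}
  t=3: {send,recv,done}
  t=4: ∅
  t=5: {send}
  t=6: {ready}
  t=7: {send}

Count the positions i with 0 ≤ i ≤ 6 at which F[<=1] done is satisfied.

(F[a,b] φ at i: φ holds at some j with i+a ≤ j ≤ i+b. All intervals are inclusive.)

4

Evaluate at each i in [0,6]:
  i=0: ✓ (witness j=0)
  i=1: ✓ (witness j=1)
  i=2: ✓ (witness j=3)
  i=3: ✓ (witness j=3)
  i=4: ✗ (none in [4,5])
  i=5: ✗ (none in [5,6])
  i=6: ✗ (none in [6,7])
Positions where it holds: {0, 1, 2, 3} → 4.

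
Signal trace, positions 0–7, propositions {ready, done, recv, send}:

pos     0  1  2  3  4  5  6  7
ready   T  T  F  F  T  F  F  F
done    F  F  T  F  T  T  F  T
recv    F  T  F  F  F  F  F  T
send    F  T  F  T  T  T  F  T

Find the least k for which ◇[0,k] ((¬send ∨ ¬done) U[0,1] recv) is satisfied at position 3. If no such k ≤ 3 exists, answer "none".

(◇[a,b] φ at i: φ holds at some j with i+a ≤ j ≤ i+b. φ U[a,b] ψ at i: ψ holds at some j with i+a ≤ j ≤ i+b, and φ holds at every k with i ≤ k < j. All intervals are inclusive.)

3

Scan j = 3,4,… for ((¬send ∨ ¬done) U[0,1] recv):
  j=3: fails
  j=4: fails
  j=5: fails
  j=6: holds
First hit at j=6, so smallest k = 6-3 = 3.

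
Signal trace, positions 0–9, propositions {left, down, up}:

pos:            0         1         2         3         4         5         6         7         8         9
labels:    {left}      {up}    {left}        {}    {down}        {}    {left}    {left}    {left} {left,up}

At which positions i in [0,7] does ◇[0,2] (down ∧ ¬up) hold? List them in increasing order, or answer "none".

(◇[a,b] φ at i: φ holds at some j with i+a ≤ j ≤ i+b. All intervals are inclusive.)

2, 3, 4

Evaluate at each i in [0,7]:
  i=0: ✗ (none in [0,2])
  i=1: ✗ (none in [1,3])
  i=2: ✓ (witness j=4)
  i=3: ✓ (witness j=4)
  i=4: ✓ (witness j=4)
  i=5: ✗ (none in [5,7])
  i=6: ✗ (none in [6,8])
  i=7: ✗ (none in [7,9])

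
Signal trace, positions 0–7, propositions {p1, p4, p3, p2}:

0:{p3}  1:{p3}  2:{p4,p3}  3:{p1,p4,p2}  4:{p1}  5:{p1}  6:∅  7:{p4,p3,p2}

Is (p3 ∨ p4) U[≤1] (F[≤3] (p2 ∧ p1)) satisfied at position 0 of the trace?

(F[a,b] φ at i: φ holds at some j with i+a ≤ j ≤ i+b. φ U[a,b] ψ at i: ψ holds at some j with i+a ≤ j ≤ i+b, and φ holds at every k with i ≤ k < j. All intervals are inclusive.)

True

Need some j in [0,1] with F[≤3] (p2 ∧ p1), and (p3 ∨ p4) at every k in [0,j-1].
  j=0: F[≤3] (p2 ∧ p1) holds; no prefix to check → satisfied.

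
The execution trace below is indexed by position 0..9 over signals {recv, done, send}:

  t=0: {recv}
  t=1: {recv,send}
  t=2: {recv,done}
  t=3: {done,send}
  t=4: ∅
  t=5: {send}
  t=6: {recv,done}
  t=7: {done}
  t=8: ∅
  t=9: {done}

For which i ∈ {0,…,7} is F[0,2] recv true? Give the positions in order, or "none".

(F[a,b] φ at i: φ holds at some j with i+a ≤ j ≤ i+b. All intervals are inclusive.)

0, 1, 2, 4, 5, 6

Evaluate at each i in [0,7]:
  i=0: ✓ (witness j=0)
  i=1: ✓ (witness j=1)
  i=2: ✓ (witness j=2)
  i=3: ✗ (none in [3,5])
  i=4: ✓ (witness j=6)
  i=5: ✓ (witness j=6)
  i=6: ✓ (witness j=6)
  i=7: ✗ (none in [7,9])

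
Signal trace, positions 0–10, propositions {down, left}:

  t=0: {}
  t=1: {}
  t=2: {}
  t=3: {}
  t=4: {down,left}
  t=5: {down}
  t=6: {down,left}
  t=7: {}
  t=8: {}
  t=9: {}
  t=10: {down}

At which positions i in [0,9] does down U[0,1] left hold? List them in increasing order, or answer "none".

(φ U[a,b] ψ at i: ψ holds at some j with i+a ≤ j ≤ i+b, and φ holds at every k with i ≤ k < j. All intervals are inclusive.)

4, 5, 6

Evaluate at each i in [0,9]:
  i=0: ✗ (no rhs in [0,1])
  i=1: ✗ (no rhs in [1,2])
  i=2: ✗ (no rhs in [2,3])
  i=3: ✗ (lhs fails at k=3 before rhs at j=4)
  i=4: ✓ (rhs at j=4)
  i=5: ✓ (rhs at j=6; lhs holds on [5,5])
  i=6: ✓ (rhs at j=6)
  i=7: ✗ (no rhs in [7,8])
  i=8: ✗ (no rhs in [8,9])
  i=9: ✗ (no rhs in [9,10])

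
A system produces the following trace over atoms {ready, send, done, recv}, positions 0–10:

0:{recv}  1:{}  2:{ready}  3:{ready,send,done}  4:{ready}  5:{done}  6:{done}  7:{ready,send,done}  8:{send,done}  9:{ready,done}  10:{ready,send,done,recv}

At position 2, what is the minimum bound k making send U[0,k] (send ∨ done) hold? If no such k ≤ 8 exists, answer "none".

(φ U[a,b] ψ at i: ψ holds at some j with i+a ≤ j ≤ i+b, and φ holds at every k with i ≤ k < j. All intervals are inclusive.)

none

Need earliest j ≥ 2 with (send ∨ done), and send at every k in [2,j-1].
  j=2: rhs fails.
  j=3: rhs holds but lhs fails at k=2.
  j=4: rhs fails.
  j=5: rhs holds but lhs fails at k=2.
  j=6: rhs holds but lhs fails at k=2.
  j=7: rhs holds but lhs fails at k=2.
  j=8: rhs holds but lhs fails at k=2.
  j=9: rhs holds but lhs fails at k=2.
  j=10: rhs holds but lhs fails at k=2.
No witness within the range → none.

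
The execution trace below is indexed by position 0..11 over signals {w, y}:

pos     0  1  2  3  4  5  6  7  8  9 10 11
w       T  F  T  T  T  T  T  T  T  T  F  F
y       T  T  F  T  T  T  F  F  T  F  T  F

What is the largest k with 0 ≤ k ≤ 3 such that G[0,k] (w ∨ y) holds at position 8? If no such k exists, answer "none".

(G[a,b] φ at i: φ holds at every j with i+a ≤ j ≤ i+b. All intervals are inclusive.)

(w ∨ y) must hold from j=8 onward; find where it first fails.
  j=8: holds
  j=9: holds
  j=10: holds
  j=11: fails
Holds on [8,10], so largest k = 2.

2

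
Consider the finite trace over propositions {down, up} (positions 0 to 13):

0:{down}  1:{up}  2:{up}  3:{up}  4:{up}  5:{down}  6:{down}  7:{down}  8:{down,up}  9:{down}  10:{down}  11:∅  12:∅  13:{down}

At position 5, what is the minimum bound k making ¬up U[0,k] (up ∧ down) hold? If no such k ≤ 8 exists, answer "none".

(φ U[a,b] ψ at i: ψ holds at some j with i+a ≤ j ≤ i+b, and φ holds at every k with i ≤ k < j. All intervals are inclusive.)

3

Need earliest j ≥ 5 with (up ∧ down), and ¬up at every k in [5,j-1].
  j=5: rhs fails.
  j=6: rhs fails.
  j=7: rhs fails.
  j=8: rhs holds; lhs holds on [5,7]. k = 3.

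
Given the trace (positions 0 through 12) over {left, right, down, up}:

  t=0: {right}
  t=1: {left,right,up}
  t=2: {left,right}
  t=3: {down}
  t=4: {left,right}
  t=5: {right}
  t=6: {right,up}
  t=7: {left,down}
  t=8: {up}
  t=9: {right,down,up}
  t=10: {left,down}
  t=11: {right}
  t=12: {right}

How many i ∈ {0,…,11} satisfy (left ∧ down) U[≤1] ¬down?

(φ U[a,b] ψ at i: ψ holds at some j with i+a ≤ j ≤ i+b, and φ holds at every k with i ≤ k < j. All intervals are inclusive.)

10

Evaluate at each i in [0,11]:
  i=0: ✓ (rhs at j=0)
  i=1: ✓ (rhs at j=1)
  i=2: ✓ (rhs at j=2)
  i=3: ✗ (lhs fails at k=3 before rhs at j=4)
  i=4: ✓ (rhs at j=4)
  i=5: ✓ (rhs at j=5)
  i=6: ✓ (rhs at j=6)
  i=7: ✓ (rhs at j=8; lhs holds on [7,7])
  i=8: ✓ (rhs at j=8)
  i=9: ✗ (no rhs in [9,10])
  i=10: ✓ (rhs at j=11; lhs holds on [10,10])
  i=11: ✓ (rhs at j=11)
Positions where it holds: {0, 1, 2, 4, 5, 6, 7, 8, 10, 11} → 10.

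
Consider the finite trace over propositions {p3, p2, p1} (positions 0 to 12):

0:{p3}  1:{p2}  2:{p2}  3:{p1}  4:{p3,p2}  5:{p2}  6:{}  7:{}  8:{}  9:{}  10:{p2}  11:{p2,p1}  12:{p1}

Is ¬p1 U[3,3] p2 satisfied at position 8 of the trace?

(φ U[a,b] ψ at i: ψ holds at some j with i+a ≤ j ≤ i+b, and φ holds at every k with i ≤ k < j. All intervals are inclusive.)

True

Need some j in [11,11] with p2, and ¬p1 at every k in [8,j-1].
  j=11: p2 holds; ¬p1 holds at every k in [8,10] → satisfied.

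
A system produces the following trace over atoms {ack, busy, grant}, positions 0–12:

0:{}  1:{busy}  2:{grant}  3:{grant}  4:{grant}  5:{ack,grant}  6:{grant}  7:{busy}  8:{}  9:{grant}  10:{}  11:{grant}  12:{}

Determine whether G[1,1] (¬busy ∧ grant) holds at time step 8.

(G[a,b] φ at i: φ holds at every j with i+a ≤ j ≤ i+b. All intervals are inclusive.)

Check (¬busy ∧ grant) at every j in [9,9]:
  j=9: true
All positions satisfy it → formula holds.

Holds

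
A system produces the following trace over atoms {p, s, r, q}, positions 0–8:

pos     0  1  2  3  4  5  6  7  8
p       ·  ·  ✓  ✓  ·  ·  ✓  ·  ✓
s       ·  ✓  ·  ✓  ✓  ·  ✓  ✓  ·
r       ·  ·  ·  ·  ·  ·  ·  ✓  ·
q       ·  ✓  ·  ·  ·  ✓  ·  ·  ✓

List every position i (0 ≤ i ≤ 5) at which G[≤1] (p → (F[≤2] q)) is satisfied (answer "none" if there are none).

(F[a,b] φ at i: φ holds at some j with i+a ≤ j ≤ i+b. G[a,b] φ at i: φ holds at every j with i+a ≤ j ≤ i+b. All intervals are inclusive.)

Evaluate at each i in [0,5]:
  i=0: ✓ (all of [0,1])
  i=1: ✗ (fails at j=2)
  i=2: ✗ (fails at j=2)
  i=3: ✓ (all of [3,4])
  i=4: ✓ (all of [4,5])
  i=5: ✓ (all of [5,6])

0, 3, 4, 5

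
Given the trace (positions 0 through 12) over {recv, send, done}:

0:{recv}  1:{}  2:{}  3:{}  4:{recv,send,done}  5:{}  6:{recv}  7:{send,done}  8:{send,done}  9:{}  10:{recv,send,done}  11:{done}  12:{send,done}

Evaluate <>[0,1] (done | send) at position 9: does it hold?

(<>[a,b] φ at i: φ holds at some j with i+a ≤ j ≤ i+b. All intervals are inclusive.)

Yes

Check (done | send) at each j in [9,10]:
  j=9: false
  j=10: true
Found at j=10 → formula holds.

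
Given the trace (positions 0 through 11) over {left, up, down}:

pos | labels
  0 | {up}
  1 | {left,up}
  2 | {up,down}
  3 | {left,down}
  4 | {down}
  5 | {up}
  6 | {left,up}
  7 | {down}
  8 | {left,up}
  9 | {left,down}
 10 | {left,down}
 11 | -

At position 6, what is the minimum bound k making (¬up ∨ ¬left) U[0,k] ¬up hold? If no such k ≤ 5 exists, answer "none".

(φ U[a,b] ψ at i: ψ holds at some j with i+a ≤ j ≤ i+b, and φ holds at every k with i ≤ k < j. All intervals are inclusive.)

none

Need earliest j ≥ 6 with ¬up, and (¬up ∨ ¬left) at every k in [6,j-1].
  j=6: rhs fails.
  j=7: rhs holds but lhs fails at k=6.
  j=8: rhs fails.
  j=9: rhs holds but lhs fails at k=6.
  j=10: rhs holds but lhs fails at k=6.
  j=11: rhs holds but lhs fails at k=6.
No witness within the range → none.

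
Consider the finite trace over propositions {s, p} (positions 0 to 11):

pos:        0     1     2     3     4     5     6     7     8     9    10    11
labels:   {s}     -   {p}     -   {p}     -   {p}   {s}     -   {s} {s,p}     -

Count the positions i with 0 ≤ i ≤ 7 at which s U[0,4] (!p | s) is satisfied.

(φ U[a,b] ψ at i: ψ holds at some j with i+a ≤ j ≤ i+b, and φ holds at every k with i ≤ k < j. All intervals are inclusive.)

5

Evaluate at each i in [0,7]:
  i=0: ✓ (rhs at j=0)
  i=1: ✓ (rhs at j=1)
  i=2: ✗ (lhs fails at k=2 before rhs at j=3)
  i=3: ✓ (rhs at j=3)
  i=4: ✗ (lhs fails at k=4 before rhs at j=5)
  i=5: ✓ (rhs at j=5)
  i=6: ✗ (lhs fails at k=6 before rhs at j=7)
  i=7: ✓ (rhs at j=7)
Positions where it holds: {0, 1, 3, 5, 7} → 5.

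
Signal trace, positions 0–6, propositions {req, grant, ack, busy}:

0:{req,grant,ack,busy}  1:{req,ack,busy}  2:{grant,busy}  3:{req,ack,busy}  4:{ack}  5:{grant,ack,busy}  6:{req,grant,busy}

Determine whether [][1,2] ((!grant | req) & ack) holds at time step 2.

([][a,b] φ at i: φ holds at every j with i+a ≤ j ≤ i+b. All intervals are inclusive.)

Check ((!grant | req) & ack) at every j in [3,4]:
  j=3: true
  j=4: true
All positions satisfy it → formula holds.

Yes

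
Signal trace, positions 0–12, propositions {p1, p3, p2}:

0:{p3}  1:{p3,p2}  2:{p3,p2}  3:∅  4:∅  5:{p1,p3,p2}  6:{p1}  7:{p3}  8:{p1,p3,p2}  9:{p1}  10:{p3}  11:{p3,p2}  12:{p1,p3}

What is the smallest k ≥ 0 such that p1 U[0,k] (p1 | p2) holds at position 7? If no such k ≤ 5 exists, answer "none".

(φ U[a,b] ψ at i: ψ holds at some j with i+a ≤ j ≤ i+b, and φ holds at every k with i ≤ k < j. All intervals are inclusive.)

Need earliest j ≥ 7 with (p1 | p2), and p1 at every k in [7,j-1].
  j=7: rhs fails.
  j=8: rhs holds but lhs fails at k=7.
  j=9: rhs holds but lhs fails at k=7.
  j=10: rhs fails.
  j=11: rhs holds but lhs fails at k=7.
  j=12: rhs holds but lhs fails at k=7.
No witness within the range → none.

none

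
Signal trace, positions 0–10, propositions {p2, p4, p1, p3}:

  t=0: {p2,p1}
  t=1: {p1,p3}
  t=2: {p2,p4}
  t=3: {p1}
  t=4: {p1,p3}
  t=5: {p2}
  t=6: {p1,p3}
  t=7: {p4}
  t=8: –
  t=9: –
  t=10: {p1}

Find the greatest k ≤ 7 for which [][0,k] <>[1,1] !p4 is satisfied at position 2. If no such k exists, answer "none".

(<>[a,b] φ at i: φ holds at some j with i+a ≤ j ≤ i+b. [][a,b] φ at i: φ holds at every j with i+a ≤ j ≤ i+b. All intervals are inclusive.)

3

<>[1,1] !p4 must hold from j=2 onward; find where it first fails.
  j=2: holds
  j=3: holds
  j=4: holds
  j=5: holds
  j=6: fails
Holds on [2,5], so largest k = 3.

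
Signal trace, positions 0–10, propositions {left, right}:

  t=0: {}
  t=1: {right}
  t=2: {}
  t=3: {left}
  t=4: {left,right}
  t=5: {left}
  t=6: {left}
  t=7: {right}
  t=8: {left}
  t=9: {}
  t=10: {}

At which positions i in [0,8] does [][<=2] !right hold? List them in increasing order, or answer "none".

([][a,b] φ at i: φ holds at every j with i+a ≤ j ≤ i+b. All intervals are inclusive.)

Evaluate at each i in [0,8]:
  i=0: ✗ (fails at j=1)
  i=1: ✗ (fails at j=1)
  i=2: ✗ (fails at j=4)
  i=3: ✗ (fails at j=4)
  i=4: ✗ (fails at j=4)
  i=5: ✗ (fails at j=7)
  i=6: ✗ (fails at j=7)
  i=7: ✗ (fails at j=7)
  i=8: ✓ (all of [8,10])

8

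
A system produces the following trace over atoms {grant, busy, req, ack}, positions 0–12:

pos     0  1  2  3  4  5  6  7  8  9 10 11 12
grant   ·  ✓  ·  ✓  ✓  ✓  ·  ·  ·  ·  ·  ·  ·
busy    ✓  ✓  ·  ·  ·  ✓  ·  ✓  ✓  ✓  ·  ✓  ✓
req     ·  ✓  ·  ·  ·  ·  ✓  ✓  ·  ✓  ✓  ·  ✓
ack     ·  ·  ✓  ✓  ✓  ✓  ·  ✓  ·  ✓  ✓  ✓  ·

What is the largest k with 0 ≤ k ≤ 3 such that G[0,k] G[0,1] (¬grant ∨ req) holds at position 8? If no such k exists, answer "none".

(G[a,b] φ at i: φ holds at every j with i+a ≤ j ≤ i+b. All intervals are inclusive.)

3

G[0,1] (¬grant ∨ req) must hold from j=8 onward; find where it first fails.
  j=8: holds
  j=9: holds
  j=10: holds
  j=11: holds
Holds through j=11; largest k = 3.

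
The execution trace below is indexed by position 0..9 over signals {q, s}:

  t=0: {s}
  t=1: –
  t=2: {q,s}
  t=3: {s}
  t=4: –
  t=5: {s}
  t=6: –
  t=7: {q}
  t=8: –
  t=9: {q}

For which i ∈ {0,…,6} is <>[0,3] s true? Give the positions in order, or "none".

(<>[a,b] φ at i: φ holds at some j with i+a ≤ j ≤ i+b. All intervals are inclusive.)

0, 1, 2, 3, 4, 5

Evaluate at each i in [0,6]:
  i=0: ✓ (witness j=0)
  i=1: ✓ (witness j=2)
  i=2: ✓ (witness j=2)
  i=3: ✓ (witness j=3)
  i=4: ✓ (witness j=5)
  i=5: ✓ (witness j=5)
  i=6: ✗ (none in [6,9])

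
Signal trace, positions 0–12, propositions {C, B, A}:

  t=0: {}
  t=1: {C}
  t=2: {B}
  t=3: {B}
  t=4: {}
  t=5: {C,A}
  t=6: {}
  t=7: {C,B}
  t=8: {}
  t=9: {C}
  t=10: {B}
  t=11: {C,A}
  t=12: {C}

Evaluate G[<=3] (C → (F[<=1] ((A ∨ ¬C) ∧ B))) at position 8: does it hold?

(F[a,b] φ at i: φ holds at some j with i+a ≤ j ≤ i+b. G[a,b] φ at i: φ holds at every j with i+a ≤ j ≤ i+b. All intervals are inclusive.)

Does not hold

Check (C → (F[<=1] ((A ∨ ¬C) ∧ B))) at every j in [8,11]:
  j=8: antecedent false → ✓
  j=9: antecedent true; consequent holds (witness at 10) → ✓
  j=10: antecedent false → ✓
  j=11: antecedent true; consequent fails (none in [11,12]) → ✗
Fails at j=11 → formula fails.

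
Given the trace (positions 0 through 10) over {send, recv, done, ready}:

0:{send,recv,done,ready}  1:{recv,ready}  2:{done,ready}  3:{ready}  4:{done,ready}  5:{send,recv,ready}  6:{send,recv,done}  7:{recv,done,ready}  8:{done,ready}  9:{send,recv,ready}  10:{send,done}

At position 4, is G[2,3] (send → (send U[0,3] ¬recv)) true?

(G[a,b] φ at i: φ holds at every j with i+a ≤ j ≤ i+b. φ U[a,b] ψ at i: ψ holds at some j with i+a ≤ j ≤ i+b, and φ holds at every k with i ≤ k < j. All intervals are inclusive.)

False

Check (send → (send U[0,3] ¬recv)) at every j in [6,7]:
  j=6: antecedent true; consequent fails → ✗
  j=7: antecedent false → ✓
Fails at j=6 → formula fails.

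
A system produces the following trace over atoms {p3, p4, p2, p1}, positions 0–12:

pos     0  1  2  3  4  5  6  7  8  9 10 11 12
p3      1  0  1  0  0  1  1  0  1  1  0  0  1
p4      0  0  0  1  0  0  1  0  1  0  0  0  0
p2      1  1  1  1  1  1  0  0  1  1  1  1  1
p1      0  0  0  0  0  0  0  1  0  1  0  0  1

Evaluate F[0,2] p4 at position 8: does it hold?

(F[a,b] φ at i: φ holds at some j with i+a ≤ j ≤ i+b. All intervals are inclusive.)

True

Check p4 at each j in [8,10]:
  j=8: true
  j=9: false
  j=10: false
Found at j=8 → formula holds.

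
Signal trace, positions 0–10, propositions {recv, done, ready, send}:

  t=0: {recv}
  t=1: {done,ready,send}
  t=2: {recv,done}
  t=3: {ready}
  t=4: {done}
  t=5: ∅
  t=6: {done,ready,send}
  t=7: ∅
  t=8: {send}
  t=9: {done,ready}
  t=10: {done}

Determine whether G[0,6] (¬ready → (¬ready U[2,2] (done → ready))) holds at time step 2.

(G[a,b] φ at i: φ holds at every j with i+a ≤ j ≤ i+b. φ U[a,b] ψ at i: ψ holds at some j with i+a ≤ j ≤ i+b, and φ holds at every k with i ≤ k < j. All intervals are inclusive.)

Does not hold

Check (¬ready → (¬ready U[2,2] (done → ready))) at every j in [2,8]:
  j=2: antecedent true; consequent fails → ✗
  j=3: antecedent false → ✓
  j=4: antecedent true; consequent holds → ✓
  j=5: antecedent true; consequent fails → ✗
  j=6: antecedent false → ✓
  j=7: antecedent true; consequent holds → ✓
  j=8: antecedent true; consequent fails → ✗
Fails at j=2 → formula fails.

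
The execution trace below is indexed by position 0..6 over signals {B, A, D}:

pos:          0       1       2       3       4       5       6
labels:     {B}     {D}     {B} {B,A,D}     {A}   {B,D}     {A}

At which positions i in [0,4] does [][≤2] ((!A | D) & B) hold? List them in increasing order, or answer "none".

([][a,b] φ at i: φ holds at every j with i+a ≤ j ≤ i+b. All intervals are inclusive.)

none

Evaluate at each i in [0,4]:
  i=0: ✗ (fails at j=1)
  i=1: ✗ (fails at j=1)
  i=2: ✗ (fails at j=4)
  i=3: ✗ (fails at j=4)
  i=4: ✗ (fails at j=4)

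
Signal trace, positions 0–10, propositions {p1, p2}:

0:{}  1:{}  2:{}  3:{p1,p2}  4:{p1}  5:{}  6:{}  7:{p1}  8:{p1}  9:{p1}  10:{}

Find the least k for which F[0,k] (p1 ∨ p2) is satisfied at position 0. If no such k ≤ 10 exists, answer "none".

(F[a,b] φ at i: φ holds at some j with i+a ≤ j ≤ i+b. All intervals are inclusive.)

3

Scan j = 0,1,… for (p1 ∨ p2):
  j=0: fails
  j=1: fails
  j=2: fails
  j=3: holds
First hit at j=3, so smallest k = 3-0 = 3.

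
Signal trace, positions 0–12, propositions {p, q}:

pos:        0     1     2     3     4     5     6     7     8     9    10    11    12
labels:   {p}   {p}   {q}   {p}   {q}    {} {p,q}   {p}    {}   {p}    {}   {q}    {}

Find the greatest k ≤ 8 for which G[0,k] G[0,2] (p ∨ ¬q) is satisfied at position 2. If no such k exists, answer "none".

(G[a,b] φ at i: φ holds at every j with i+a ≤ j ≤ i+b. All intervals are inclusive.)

none

G[0,2] (p ∨ ¬q) must hold from j=2 onward; find where it first fails.
  j=2: fails → no k works.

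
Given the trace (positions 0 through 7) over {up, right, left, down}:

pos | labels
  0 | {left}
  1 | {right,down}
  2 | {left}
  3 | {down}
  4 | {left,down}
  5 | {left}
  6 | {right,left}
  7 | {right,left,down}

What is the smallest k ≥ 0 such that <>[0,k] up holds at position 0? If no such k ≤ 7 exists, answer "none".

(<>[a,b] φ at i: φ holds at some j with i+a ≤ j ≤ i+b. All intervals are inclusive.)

Scan j = 0,1,… for up:
  j=0: fails
  j=1: fails
  j=2: fails
  j=3: fails
  j=4: fails
  j=5: fails
  j=6: fails
  j=7: fails
No j in [0,7] satisfies it → none.

none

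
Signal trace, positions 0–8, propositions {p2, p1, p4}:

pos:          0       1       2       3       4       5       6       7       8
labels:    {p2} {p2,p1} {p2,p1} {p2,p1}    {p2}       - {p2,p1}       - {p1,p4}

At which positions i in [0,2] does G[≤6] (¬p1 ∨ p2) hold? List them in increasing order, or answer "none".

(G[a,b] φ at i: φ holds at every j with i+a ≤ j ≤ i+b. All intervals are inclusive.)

0, 1

Evaluate at each i in [0,2]:
  i=0: ✓ (all of [0,6])
  i=1: ✓ (all of [1,7])
  i=2: ✗ (fails at j=8)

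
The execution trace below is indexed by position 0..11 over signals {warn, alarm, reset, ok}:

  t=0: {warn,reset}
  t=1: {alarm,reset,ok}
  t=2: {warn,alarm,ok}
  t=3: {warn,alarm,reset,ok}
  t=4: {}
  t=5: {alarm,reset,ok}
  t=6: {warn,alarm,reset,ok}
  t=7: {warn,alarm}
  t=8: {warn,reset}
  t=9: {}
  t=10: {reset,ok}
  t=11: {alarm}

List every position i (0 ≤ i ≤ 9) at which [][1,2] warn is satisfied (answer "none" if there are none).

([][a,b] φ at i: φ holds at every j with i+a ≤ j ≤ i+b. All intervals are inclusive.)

1, 5, 6

Evaluate at each i in [0,9]:
  i=0: ✗ (fails at j=1)
  i=1: ✓ (all of [2,3])
  i=2: ✗ (fails at j=4)
  i=3: ✗ (fails at j=4)
  i=4: ✗ (fails at j=5)
  i=5: ✓ (all of [6,7])
  i=6: ✓ (all of [7,8])
  i=7: ✗ (fails at j=9)
  i=8: ✗ (fails at j=9)
  i=9: ✗ (fails at j=10)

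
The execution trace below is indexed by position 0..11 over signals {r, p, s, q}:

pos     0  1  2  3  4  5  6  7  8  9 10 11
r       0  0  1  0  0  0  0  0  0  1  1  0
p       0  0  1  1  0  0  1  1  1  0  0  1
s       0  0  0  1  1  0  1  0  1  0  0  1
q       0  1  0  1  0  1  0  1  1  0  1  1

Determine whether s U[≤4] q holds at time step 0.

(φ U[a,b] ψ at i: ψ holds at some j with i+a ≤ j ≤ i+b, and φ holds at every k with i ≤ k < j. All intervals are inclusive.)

Need some j in [0,4] with q, and s at every k in [0,j-1].
  j=0: q false.
  j=1: q holds, but s fails at k=0 → not this j.
  j=2: q false.
  j=3: q holds, but s fails at k=0 → not this j.
  j=4: q false.
No j in the window works → until fails.

False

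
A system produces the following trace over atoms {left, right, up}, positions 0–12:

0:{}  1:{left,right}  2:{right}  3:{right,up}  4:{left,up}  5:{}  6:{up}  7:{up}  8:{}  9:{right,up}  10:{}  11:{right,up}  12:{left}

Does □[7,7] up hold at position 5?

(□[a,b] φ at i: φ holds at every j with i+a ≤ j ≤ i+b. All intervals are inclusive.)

No

Check up at every j in [12,12]:
  j=12: false
Fails at j=12 → formula fails.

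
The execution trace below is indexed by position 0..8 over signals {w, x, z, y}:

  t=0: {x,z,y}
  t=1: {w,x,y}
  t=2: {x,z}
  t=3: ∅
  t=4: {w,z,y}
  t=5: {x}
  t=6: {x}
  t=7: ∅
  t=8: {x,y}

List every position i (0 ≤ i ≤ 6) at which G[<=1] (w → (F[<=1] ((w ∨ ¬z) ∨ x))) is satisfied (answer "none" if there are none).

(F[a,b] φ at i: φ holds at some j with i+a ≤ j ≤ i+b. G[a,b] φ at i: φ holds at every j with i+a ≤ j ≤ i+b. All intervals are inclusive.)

Evaluate at each i in [0,6]:
  i=0: ✓ (all of [0,1])
  i=1: ✓ (all of [1,2])
  i=2: ✓ (all of [2,3])
  i=3: ✓ (all of [3,4])
  i=4: ✓ (all of [4,5])
  i=5: ✓ (all of [5,6])
  i=6: ✓ (all of [6,7])

0, 1, 2, 3, 4, 5, 6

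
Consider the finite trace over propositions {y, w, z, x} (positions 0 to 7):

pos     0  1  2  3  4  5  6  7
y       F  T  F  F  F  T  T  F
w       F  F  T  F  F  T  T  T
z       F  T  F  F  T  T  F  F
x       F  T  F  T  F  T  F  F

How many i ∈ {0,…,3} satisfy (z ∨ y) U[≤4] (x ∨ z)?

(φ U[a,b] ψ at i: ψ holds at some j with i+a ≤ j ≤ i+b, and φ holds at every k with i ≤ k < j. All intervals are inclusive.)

Evaluate at each i in [0,3]:
  i=0: ✗ (lhs fails at k=0 before rhs at j=1)
  i=1: ✓ (rhs at j=1)
  i=2: ✗ (lhs fails at k=2 before rhs at j=3)
  i=3: ✓ (rhs at j=3)
Positions where it holds: {1, 3} → 2.

2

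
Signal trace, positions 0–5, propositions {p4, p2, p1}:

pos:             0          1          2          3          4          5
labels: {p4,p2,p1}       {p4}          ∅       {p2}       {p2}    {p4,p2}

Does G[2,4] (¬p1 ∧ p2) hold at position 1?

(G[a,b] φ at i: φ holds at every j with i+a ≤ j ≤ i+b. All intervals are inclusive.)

Yes

Check (¬p1 ∧ p2) at every j in [3,5]:
  j=3: true
  j=4: true
  j=5: true
All positions satisfy it → formula holds.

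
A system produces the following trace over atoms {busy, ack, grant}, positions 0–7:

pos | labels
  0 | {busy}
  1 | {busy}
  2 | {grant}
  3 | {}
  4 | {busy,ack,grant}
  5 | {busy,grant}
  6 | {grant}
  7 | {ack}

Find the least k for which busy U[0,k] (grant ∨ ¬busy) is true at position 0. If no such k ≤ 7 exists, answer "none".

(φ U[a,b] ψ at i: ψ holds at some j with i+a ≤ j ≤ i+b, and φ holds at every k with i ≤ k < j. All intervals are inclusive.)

Need earliest j ≥ 0 with (grant ∨ ¬busy), and busy at every k in [0,j-1].
  j=0: rhs fails.
  j=1: rhs fails.
  j=2: rhs holds; lhs holds on [0,1]. k = 2.

2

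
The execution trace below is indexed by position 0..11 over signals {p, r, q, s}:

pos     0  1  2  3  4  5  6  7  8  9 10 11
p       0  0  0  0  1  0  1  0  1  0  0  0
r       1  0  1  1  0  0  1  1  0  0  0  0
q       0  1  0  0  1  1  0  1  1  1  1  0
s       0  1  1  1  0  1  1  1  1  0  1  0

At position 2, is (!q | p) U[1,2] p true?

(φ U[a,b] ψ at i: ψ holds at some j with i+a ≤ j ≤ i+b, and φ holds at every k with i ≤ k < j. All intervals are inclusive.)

Holds

Need some j in [3,4] with p, and (!q | p) at every k in [2,j-1].
  j=3: p false.
  j=4: p holds; (!q | p) holds at every k in [2,3] → satisfied.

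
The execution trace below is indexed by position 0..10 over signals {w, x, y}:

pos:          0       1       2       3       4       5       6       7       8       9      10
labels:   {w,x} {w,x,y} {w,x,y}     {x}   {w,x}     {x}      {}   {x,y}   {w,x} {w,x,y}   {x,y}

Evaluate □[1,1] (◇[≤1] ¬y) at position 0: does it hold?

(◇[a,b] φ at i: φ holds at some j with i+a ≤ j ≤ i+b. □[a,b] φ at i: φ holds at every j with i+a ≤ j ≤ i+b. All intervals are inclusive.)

Does not hold

Check ◇[≤1] ¬y at every j in [1,1]:
  j=1: fails (none in [1,2])
Fails at j=1 → formula fails.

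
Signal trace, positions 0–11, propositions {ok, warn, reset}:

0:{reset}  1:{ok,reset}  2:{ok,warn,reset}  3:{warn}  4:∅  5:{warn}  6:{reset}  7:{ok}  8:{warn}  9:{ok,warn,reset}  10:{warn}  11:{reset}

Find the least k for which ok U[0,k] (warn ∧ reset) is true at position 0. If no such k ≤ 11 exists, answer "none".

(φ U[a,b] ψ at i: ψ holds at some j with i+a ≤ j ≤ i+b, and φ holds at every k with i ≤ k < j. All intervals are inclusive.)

Need earliest j ≥ 0 with (warn ∧ reset), and ok at every k in [0,j-1].
  j=0: rhs fails.
  j=1: rhs fails.
  j=2: rhs holds but lhs fails at k=0.
  j=3: rhs fails.
  j=4: rhs fails.
  j=5: rhs fails.
  j=6: rhs fails.
  j=7: rhs fails.
  j=8: rhs fails.
  j=9: rhs holds but lhs fails at k=0.
  j=10: rhs fails.
  j=11: rhs fails.
No witness within the range → none.

none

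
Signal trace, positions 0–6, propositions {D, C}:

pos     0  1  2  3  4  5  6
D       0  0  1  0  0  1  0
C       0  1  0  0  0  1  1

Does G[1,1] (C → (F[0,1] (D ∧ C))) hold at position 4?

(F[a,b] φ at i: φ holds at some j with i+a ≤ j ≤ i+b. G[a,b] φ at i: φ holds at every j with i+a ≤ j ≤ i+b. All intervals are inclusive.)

Holds

Check (C → (F[0,1] (D ∧ C))) at every j in [5,5]:
  j=5: antecedent true; consequent holds (witness at 5) → ✓
All positions satisfy it → formula holds.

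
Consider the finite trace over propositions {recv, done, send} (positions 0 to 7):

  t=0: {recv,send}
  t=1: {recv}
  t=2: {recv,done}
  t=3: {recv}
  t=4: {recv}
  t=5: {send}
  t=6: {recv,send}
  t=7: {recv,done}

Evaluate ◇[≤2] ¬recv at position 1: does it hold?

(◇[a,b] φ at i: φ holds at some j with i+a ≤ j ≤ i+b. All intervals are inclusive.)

No

Check ¬recv at each j in [1,3]:
  j=1: false
  j=2: false
  j=3: false
No position in the window satisfies it → formula fails.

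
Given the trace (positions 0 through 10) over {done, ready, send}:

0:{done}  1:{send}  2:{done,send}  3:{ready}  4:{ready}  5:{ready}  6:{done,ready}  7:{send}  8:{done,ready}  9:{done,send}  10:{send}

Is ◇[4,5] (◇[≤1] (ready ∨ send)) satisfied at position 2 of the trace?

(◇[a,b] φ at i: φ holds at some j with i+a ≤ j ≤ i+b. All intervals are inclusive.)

True

Check ◇[≤1] (ready ∨ send) at each j in [6,7]:
  j=6: holds (witness at 6)
  j=7: holds (witness at 7)
Found at j=6 → formula holds.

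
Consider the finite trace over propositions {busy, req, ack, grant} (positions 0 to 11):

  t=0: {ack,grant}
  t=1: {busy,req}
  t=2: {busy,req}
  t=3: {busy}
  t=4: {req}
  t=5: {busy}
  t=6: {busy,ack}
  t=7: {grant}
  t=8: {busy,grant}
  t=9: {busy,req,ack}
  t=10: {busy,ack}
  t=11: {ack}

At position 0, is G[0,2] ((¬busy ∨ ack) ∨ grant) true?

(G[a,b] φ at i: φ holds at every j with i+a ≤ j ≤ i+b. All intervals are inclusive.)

Check ((¬busy ∨ ack) ∨ grant) at every j in [0,2]:
  j=0: true
  j=1: false
  j=2: false
Fails at j=1 → formula fails.

No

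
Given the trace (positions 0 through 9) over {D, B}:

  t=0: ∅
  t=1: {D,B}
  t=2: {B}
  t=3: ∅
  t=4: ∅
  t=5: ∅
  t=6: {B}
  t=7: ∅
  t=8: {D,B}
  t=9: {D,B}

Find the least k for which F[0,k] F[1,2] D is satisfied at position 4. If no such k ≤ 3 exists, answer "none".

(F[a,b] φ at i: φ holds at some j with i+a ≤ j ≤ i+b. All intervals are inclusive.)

Scan j = 4,5,… for F[1,2] D:
  j=4: fails
  j=5: fails
  j=6: holds
First hit at j=6, so smallest k = 6-4 = 2.

2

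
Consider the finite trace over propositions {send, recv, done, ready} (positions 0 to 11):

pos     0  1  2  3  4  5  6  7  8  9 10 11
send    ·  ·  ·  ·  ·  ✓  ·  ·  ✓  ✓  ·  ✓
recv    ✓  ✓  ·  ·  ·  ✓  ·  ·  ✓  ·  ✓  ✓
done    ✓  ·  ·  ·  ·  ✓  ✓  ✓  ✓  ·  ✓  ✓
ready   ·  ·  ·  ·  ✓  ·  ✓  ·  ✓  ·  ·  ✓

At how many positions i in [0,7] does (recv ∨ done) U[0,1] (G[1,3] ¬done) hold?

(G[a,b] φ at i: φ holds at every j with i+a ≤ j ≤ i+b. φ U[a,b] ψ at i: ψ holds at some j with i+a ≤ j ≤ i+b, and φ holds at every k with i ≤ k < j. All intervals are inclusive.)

Evaluate at each i in [0,7]:
  i=0: ✓ (rhs at j=0)
  i=1: ✓ (rhs at j=1)
  i=2: ✗ (no rhs in [2,3])
  i=3: ✗ (no rhs in [3,4])
  i=4: ✗ (no rhs in [4,5])
  i=5: ✗ (no rhs in [5,6])
  i=6: ✗ (no rhs in [6,7])
  i=7: ✗ (no rhs in [7,8])
Positions where it holds: {0, 1} → 2.

2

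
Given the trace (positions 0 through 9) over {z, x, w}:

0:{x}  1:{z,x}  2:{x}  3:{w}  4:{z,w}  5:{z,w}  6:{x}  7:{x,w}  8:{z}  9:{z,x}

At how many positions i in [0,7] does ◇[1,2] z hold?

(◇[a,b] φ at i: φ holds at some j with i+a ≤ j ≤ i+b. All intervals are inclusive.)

6

Evaluate at each i in [0,7]:
  i=0: ✓ (witness j=1)
  i=1: ✗ (none in [2,3])
  i=2: ✓ (witness j=4)
  i=3: ✓ (witness j=4)
  i=4: ✓ (witness j=5)
  i=5: ✗ (none in [6,7])
  i=6: ✓ (witness j=8)
  i=7: ✓ (witness j=8)
Positions where it holds: {0, 2, 3, 4, 6, 7} → 6.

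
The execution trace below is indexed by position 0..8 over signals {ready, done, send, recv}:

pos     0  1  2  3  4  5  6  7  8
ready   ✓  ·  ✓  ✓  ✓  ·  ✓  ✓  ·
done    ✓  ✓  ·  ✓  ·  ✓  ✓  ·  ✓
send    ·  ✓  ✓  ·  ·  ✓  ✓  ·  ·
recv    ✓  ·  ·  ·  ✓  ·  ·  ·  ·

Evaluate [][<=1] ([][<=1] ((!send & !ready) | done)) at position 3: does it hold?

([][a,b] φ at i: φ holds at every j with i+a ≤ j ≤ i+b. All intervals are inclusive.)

False

Check [][<=1] ((!send & !ready) | done) at every j in [3,4]:
  j=3: fails at 4
  j=4: fails at 4
Fails at j=3 → formula fails.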